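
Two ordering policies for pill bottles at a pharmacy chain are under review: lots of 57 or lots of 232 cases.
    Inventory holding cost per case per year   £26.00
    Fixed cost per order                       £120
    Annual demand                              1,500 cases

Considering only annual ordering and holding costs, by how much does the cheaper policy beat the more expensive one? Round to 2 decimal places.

Annual cost at Q: ordering D·S/Q plus holding Q·H/2.
TC(57) = (1,500/57)×120 + (57/2)×26 = £3,898.89
TC(232) = (1,500/232)×120 + (232/2)×26 = £3,791.86
Lots of 232 are cheaper by £107.03.

£107.03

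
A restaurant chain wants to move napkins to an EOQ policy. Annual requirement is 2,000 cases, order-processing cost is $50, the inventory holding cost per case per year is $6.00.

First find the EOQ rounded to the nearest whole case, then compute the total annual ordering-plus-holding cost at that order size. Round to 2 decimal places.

$1,095.45

EOQ = √(2DS/H) = √(2 × 2,000 × 50 / 6)
    = √(33,333.33) ≈ 182.57 → Q = 183 cases
Orders/yr = 2,000/183 = 10.929; ordering cost = 10.929 × $50 = $546.45
Average inventory = 183/2 = 91.5; holding cost = 91.5 × $6 = $549.00
Total = $546.45 + $549.00 = $1,095.45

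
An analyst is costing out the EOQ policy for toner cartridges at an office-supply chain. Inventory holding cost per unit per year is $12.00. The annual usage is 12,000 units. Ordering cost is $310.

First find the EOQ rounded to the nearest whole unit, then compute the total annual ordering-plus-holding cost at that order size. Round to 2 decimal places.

EOQ = √(2DS/H) = √(2 × 12,000 × 310 / 12)
    = √(620,000.00) ≈ 787.40 → Q = 787 units
Annual ordering cost = (D/Q)·S = (12,000/787) × 310 = $4,726.81
Annual holding cost  = (Q/2)·H = (787/2) × 12 = $4,722.00
Total = $4,726.81 + $4,722.00 = $9,448.81

$9,448.81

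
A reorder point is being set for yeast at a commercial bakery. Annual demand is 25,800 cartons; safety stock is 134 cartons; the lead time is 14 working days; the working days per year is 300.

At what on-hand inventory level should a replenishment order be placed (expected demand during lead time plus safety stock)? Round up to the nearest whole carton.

Daily demand d = 25,800 / 300 = 86.000 cartons/day
Demand during lead time = 86.000 × 14 = 1,204.00
Reorder point = 1,204.00 + 134 = 1,338.00 → round up

1,338 cartons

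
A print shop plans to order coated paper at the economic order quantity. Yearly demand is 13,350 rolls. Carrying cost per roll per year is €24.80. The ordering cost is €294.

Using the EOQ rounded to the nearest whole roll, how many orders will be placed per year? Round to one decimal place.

23.7 orders per year

Q* = √(2·D·S / H) = √(2·13,350·294 / 24.8) = √316,524.2 ≈ 562.60 → Q = 563
N = D/Q = 13,350/563 ≈ 23.712 orders/yr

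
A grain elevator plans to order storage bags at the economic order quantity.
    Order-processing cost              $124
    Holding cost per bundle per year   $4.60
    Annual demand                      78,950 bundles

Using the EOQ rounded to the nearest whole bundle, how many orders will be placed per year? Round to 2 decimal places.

38.27 orders per year

EOQ = √(2DS/H) = √(2 × 78,950 × 124 / 4.6)
    = √(4,256,434.78) ≈ 2,063.11 → Q = 2,063
Orders per year = D/Q = 78,950 / 2,063 = 38.270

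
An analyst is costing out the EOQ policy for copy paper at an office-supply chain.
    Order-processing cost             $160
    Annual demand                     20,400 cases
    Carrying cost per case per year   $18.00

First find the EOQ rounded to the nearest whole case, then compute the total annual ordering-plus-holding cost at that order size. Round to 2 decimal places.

EOQ = √(2DS/H) = √(2 × 20,400 × 160 / 18)
    = √(362,666.67) ≈ 602.22 → Q = 602 cases
Orders/yr = 20,400/602 = 33.887; ordering cost = 33.887 × $160 = $5,421.93
Average inventory = 602/2 = 301; holding cost = 301 × $18 = $5,418.00
Total = $5,421.93 + $5,418.00 = $10,839.93

$10,839.93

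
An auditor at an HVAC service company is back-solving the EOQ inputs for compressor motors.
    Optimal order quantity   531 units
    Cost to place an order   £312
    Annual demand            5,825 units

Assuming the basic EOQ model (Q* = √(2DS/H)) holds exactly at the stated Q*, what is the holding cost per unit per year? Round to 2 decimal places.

£12.89

EOQ relation: Q² = 2DS/H, so rearrange for the unknown.
H = 2DS / Q² = 2 × 5,825 × 312 / 531² = 12.8911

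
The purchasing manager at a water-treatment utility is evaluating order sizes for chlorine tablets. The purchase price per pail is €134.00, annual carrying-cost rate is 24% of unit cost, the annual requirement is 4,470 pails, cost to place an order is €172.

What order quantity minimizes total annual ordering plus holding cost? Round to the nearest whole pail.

H = i·C = 0.24 × €134 = €32.1600 per pail-year
2DS/H = 2·4,470·172/32.16 = 47,813.43
EOQ = √47,813.43 ≈ 218.66

219 pails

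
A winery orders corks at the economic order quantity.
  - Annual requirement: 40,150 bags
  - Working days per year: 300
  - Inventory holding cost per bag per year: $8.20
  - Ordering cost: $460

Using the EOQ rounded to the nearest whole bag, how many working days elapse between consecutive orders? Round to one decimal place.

2DS/H = 2·40,150·460/8.2 = 4,504,634.15
EOQ = √4,504,634.15 ≈ 2,122.41 → Q = 2,122 bags
T = Q/D × 300 days = 2,122/40,150 × 300 = 15.856 days

15.9 days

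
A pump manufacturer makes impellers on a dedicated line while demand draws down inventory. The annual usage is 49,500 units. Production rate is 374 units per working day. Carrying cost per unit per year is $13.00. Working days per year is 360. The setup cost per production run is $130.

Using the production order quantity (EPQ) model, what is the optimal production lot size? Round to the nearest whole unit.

Daily demand d = 49,500/360 = 137.500; p = 374; 1 − d/p = 0.63235
EPQ = √(2DS / (H(1 − d/p)))
    = √(2 × 49,500 × 130 / (13 × 0.63235)) ≈ 1,251.23

1,251 units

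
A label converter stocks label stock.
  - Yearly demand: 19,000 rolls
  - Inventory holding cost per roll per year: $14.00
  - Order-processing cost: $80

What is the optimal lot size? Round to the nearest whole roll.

2DS/H = 2·19,000·80/14 = 217,142.86
EOQ = √217,142.86 ≈ 465.99

466 rolls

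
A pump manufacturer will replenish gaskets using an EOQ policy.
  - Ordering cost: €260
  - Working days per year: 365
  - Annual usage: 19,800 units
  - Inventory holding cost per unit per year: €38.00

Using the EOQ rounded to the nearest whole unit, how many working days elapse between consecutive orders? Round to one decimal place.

9.6 days

EOQ = √(2DS/H) = √(2 × 19,800 × 260 / 38)
    = √(270,947.37) ≈ 520.53 → Q = 521 units
T = Q/D × 365 days = 521/19,800 × 365 = 9.604 days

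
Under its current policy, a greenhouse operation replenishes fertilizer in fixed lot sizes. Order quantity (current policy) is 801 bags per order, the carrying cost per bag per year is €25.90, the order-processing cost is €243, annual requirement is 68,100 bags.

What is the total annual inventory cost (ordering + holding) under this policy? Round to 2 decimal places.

Orders/yr = 68,100/801 = 85.019; ordering cost = 85.019 × €243 = €20,659.55
Average inventory = 801/2 = 400.5; holding cost = 400.5 × €25.9 = €10,372.95
Total = €20,659.55 + €10,372.95 = €31,032.50

€31,032.50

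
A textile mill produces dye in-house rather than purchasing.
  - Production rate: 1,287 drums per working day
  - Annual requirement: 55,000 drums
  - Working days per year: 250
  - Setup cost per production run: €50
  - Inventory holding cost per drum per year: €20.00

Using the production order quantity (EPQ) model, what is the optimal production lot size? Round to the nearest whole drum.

d = 55,000/250 = 220.0000 drums/day;  effective holding cost H(1 − d/p) = 20·(1 − 220.0000/1287) = 16.58120
Q* = √(2DS / H_eff) = √(2·55,000·50 / 16.58120) ≈ 575.93

576 drums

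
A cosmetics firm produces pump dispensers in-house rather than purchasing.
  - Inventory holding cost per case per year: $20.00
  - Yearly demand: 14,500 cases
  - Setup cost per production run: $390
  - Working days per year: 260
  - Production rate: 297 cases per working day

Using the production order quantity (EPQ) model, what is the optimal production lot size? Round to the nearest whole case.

d = 14,500/260 = 55.7692 cases/day;  effective holding cost H(1 − d/p) = 20·(1 − 55.7692/297) = 16.24450
Q* = √(2DS / H_eff) = √(2·14,500·390 / 16.24450) ≈ 834.41

834 cases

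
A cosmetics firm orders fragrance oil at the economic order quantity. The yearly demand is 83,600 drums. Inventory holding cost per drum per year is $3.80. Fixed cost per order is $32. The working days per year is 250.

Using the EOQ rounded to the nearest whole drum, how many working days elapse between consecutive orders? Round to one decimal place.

Optimal lot size Q* = (2 × 83,600 × $32 / $3.8)^½ ≈ 1,186.59 → Q = 1,187 drums
Cycle time = (working days × Q)/D = (250 × 1,187) / 83,600 = 3.550 days

3.5 days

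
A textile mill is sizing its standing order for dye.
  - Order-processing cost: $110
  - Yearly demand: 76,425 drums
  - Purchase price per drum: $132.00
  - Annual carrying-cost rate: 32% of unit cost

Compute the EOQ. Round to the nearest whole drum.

Carrying cost H = $132 × 32% = $42.2400/drum/yr
Q* = √(2·D·S / H) = √(2·76,425·110 / 42.24) = √398,046.9 ≈ 630.91

631 drums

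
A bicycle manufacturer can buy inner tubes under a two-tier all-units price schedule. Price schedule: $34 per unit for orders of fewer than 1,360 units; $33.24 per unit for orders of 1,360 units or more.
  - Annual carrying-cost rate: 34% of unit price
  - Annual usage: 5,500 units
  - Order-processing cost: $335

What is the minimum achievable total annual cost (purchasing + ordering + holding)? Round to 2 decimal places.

$191,859.87

H₁ = 34%×$34 = $11.5600;  H₂ = 34%×$33.24 = $11.3016
EOQ₁ = √(2×5,500×335/11.5600) = 564.60  (< 1,360, feasible at tier 1)
EOQ₂ = √(2×5,500×335/11.3016) = 571.02  (< 1,360 → use Q = 1,360 at tier-2 price)
TC(tier 1 (EOQ₁), Q≈564.6) = $193,526.76
TC(tier 2, Q≈1,360.0) = $191,859.87
Minimum at tier 2: $191,859.87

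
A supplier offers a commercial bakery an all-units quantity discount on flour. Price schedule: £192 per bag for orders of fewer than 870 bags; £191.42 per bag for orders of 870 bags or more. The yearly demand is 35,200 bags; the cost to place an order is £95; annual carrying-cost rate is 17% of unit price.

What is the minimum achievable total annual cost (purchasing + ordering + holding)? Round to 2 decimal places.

£6,755,983.19

H₁ = 17%×£192 = £32.6400;  H₂ = 17%×£191.42 = £32.5414
EOQ₁ = √(2×35,200×95/32.6400) = 452.66  (< 870, feasible at tier 1)
EOQ₂ = √(2×35,200×95/32.5414) = 453.35  (< 870 → use Q = 870 at tier-2 price)
TC(tier 1 (EOQ₁), Q≈452.7) = £6,773,174.85
TC(tier 2, Q≈870.0) = £6,755,983.19
Minimum at tier 2: £6,755,983.19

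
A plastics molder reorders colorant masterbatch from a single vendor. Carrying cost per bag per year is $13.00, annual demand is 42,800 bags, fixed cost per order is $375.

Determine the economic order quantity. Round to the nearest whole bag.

Q* = √(2·D·S / H) = √(2·42,800·375 / 13) = √2,469,230.8 ≈ 1,571.38

1,571 bags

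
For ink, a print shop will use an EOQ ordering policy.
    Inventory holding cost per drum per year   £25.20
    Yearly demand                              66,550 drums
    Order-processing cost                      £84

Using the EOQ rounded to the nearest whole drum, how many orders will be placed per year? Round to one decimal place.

99.9 orders per year

Q* = √(2·D·S / H) = √(2·66,550·84 / 25.2) = √443,666.7 ≈ 666.08 → Q = 666
N = D/Q = 66,550/666 ≈ 99.925 orders/yr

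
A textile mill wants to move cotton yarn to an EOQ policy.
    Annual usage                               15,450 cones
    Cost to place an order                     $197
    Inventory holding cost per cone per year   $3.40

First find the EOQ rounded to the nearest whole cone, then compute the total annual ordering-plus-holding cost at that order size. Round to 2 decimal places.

2DS/H = 2·15,450·197/3.4 = 1,790,382.35
EOQ = √1,790,382.35 ≈ 1,338.05 → Q = 1,338 cones
Ordering: D/Q × S = 15,450/1,338 × $197 = $2,274.78
Holding:  Q/2 × H = 1,338/2 × $3.4 = $2,274.60
Total = $2,274.78 + $2,274.60 = $4,549.38

$4,549.38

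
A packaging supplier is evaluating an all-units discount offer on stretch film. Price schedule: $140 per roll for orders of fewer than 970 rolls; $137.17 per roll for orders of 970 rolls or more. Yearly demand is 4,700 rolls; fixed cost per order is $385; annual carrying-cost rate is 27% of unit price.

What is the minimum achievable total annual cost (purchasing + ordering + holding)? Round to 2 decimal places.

H₁ = 27%×$140 = $37.8000;  H₂ = 27%×$137.17 = $37.0359
EOQ₁ = √(2×4,700×385/37.8000) = 309.42  (< 970, feasible at tier 1)
EOQ₂ = √(2×4,700×385/37.0359) = 312.60  (< 970 → use Q = 970 at tier-2 price)
TC(tier 1 (EOQ₁), Q≈309.4) = $669,696.08
TC(tier 2, Q≈970.0) = $664,526.88
Minimum at tier 2: $664,526.88

$664,526.88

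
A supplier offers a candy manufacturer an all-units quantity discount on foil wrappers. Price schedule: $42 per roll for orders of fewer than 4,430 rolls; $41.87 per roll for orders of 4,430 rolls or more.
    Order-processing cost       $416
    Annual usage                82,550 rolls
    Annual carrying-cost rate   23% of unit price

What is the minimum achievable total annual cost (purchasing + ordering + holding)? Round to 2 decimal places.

$3,485,451.05

H₁ = 23%×$42 = $9.6600;  H₂ = 23%×$41.87 = $9.6301
EOQ₁ = √(2×82,550×416/9.6600) = 2,666.44  (< 4,430, feasible at tier 1)
EOQ₂ = √(2×82,550×416/9.6301) = 2,670.58  (< 4,430 → use Q = 4,430 at tier-2 price)
TC(tier 1 (EOQ₁), Q≈2,666.4) = $3,492,857.80
TC(tier 2, Q≈4,430.0) = $3,485,451.05
Minimum at tier 2: $3,485,451.05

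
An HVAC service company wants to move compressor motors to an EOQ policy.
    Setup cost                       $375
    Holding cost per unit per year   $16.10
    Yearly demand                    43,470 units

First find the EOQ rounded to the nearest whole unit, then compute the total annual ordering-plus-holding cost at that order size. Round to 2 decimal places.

2DS/H = 2·43,470·375/16.1 = 2,025,000.00
EOQ = √2,025,000.00 ≈ 1,423.02 → Q = 1,423 units
Ordering: D/Q × S = 43,470/1,423 × $375 = $11,455.55
Holding:  Q/2 × H = 1,423/2 × $16.1 = $11,455.15
Total = $11,455.55 + $11,455.15 = $22,910.70

$22,910.70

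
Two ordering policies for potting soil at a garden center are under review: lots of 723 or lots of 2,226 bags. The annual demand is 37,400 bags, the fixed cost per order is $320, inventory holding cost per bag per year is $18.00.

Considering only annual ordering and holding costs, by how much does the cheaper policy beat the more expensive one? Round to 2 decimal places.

Annual cost at Q: ordering D·S/Q plus holding Q·H/2.
TC(723) = (37,400/723)×320 + (723/2)×18 = $23,060.25
TC(2,226) = (37,400/2,226)×320 + (2,226/2)×18 = $25,410.46
|ΔTC| = |$23,060.25 − $25,410.46| = $2,350.21

$2,350.21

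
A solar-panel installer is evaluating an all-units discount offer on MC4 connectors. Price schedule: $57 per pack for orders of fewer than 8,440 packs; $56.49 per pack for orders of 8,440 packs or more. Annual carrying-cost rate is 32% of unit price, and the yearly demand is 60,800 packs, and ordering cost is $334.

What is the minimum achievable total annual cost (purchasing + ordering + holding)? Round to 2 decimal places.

$3,492,817.76

H₁ = 32%×$57 = $18.2400;  H₂ = 32%×$56.49 = $18.0768
EOQ₁ = √(2×60,800×334/18.2400) = 1,492.20  (< 8,440, feasible at tier 1)
EOQ₂ = √(2×60,800×334/18.0768) = 1,498.92  (< 8,440 → use Q = 8,440 at tier-2 price)
TC(tier 1 (EOQ₁), Q≈1,492.2) = $3,492,817.76
TC(tier 2, Q≈8,440.0) = $3,513,282.16
Minimum at tier 1 (EOQ₁): $3,492,817.76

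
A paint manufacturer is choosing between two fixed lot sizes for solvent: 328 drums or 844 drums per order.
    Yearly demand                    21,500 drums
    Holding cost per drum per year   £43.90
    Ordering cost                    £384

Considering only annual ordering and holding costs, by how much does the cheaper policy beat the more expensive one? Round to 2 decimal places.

£4,062.54

Annual cost at Q: ordering D·S/Q plus holding Q·H/2.
TC(328) = (21,500/328)×384 + (328/2)×43.9 = £32,370.33
TC(844) = (21,500/844)×384 + (844/2)×43.9 = £28,307.79
|ΔTC| = |£32,370.33 − £28,307.79| = £4,062.54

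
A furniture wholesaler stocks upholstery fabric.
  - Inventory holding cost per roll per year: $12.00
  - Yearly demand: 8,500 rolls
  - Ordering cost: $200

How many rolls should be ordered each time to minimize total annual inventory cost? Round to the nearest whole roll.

532 rolls

Optimal lot size Q* = (2 × 8,500 × $200 / $12)^½ ≈ 532.29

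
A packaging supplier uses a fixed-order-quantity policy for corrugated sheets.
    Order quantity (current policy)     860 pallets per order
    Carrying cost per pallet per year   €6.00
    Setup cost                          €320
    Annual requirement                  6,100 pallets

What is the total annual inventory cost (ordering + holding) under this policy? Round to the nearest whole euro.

€4,850

Ordering: D/Q × S = 6,100/860 × €320 = €2,269.77
Holding:  Q/2 × H = 860/2 × €6 = €2,580.00
Total = €2,269.77 + €2,580.00 = €4,849.77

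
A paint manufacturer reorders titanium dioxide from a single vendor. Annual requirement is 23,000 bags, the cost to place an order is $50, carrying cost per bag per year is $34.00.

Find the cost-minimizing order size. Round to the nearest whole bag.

Optimal lot size Q* = (2 × 23,000 × $50 / $34)^½ ≈ 260.09

260 bags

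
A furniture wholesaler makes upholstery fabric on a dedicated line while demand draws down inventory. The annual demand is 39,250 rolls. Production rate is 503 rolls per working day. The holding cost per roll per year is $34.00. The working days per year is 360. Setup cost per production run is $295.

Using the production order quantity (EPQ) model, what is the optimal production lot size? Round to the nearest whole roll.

933 rolls

d = 39,250/360 = 109.0278 rolls/day;  effective holding cost H(1 − d/p) = 34·(1 − 109.0278/503) = 26.63033
Q* = √(2DS / H_eff) = √(2·39,250·295 / 26.63033) ≈ 932.52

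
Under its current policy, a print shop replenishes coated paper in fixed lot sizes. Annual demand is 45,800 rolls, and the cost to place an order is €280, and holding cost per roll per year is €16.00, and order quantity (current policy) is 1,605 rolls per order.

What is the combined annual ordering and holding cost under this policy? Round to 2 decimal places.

€20,830.03

Annual ordering cost = (D/Q)·S = (45,800/1,605) × 280 = €7,990.03
Annual holding cost  = (Q/2)·H = (1,605/2) × 16 = €12,840.00
Total = €7,990.03 + €12,840.00 = €20,830.03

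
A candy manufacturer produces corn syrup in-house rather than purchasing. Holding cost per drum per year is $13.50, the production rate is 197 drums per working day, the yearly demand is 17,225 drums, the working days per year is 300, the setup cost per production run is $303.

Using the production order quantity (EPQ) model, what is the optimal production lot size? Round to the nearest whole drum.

1,045 drums

Daily demand d = 17,225/300 = 57.417; p = 197; 1 − d/p = 0.70854
EPQ = √(2DS / (H(1 − d/p)))
    = √(2 × 17,225 × 303 / (13.5 × 0.70854)) ≈ 1,044.64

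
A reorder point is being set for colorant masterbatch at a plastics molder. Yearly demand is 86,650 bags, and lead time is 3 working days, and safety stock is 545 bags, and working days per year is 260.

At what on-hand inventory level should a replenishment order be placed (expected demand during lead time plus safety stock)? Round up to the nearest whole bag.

1,545 bags

Daily demand d = 86,650 / 260 = 333.269 bags/day
Demand during lead time = 333.269 × 3 = 999.81
Reorder point = 999.81 + 545 = 1,544.81 → round up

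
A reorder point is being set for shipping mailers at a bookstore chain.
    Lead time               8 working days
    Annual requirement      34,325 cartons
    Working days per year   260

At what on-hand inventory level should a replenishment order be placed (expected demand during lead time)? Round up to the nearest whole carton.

Daily demand d = 34,325 / 260 = 132.019 cartons/day
Demand during lead time = 132.019 × 8 = 1,056.15
Reorder point = 1,056.15 → round up

1,057 cartons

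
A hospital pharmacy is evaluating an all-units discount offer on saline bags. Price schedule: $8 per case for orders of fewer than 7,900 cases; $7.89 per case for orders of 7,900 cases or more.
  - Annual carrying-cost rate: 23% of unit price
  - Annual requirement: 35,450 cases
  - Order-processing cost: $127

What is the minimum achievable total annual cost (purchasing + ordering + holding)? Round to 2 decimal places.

H₁ = 23%×$8 = $1.8400;  H₂ = 23%×$7.89 = $1.8147
EOQ₁ = √(2×35,450×127/1.8400) = 2,212.16  (< 7,900, feasible at tier 1)
EOQ₂ = √(2×35,450×127/1.8147) = 2,227.52  (< 7,900 → use Q = 7,900 at tier-2 price)
TC(tier 1 (EOQ₁), Q≈2,212.2) = $287,670.37
TC(tier 2, Q≈7,900.0) = $287,438.46
Minimum at tier 2: $287,438.46

$287,438.46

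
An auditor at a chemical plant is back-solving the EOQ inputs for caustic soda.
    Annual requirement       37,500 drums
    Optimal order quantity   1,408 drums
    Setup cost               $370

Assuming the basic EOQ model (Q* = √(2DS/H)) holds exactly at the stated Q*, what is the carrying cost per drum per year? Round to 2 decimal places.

From Q* = √(2DS/H) ⇒ Q*² = 2DS/H.
H = 2DS / Q² = 2 × 37,500 × 370 / 1,408² = 13.9977

$14.00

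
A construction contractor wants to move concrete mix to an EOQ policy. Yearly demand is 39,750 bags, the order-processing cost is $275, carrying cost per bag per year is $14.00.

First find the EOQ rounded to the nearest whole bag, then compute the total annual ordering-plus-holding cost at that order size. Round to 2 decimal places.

2DS/H = 2·39,750·275/14 = 1,561,607.14
EOQ = √1,561,607.14 ≈ 1,249.64 → Q = 1,250 bags
Annual ordering cost = (D/Q)·S = (39,750/1,250) × 275 = $8,745.00
Annual holding cost  = (Q/2)·H = (1,250/2) × 14 = $8,750.00
Total = $8,745.00 + $8,750.00 = $17,495.00

$17,495.00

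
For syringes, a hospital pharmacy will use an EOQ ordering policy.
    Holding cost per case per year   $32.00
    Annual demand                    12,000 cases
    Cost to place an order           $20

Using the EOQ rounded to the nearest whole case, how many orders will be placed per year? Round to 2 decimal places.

2DS/H = 2·12,000·20/32 = 15,000.00
EOQ = √15,000.00 ≈ 122.47 → Q = 122
N = D/Q = 12,000/122 ≈ 98.361 orders/yr

98.36 orders per year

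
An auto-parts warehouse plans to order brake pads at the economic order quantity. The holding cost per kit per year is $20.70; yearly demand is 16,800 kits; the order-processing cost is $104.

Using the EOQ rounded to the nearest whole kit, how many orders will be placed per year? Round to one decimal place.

40.9 orders per year

Q* = √(2·D·S / H) = √(2·16,800·104 / 20.7) = √168,811.6 ≈ 410.87 → Q = 411
N = D/Q = 16,800/411 ≈ 40.876 orders/yr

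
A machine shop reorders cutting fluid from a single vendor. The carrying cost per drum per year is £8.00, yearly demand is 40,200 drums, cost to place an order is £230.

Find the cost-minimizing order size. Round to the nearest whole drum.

Q* = √(2·D·S / H) = √(2·40,200·230 / 8) = √2,311,500.0 ≈ 1,520.36

1,520 drums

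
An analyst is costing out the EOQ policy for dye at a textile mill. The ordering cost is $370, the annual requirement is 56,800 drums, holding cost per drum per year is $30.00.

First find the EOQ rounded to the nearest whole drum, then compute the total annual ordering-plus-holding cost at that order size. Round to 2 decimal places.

$35,510.00

2DS/H = 2·56,800·370/30 = 1,401,066.67
EOQ = √1,401,066.67 ≈ 1,183.67 → Q = 1,184 drums
Orders/yr = 56,800/1,184 = 47.973; ordering cost = 47.973 × $370 = $17,750.00
Average inventory = 1,184/2 = 592; holding cost = 592 × $30 = $17,760.00
Total = $17,750.00 + $17,760.00 = $35,510.00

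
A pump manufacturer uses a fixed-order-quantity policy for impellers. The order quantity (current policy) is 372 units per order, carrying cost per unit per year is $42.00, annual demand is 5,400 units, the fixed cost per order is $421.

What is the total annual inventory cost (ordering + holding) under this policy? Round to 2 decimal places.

$13,923.29

Annual ordering cost = (D/Q)·S = (5,400/372) × 421 = $6,111.29
Annual holding cost  = (Q/2)·H = (372/2) × 42 = $7,812.00
Total = $6,111.29 + $7,812.00 = $13,923.29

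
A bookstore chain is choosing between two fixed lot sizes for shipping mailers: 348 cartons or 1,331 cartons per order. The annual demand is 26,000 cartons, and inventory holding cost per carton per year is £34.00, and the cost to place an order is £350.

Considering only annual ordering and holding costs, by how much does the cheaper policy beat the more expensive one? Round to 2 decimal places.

£2,601.46

Annual cost at Q: ordering D·S/Q plus holding Q·H/2.
TC(348) = (26,000/348)×350 + (348/2)×34 = £32,065.43
TC(1,331) = (26,000/1,331)×350 + (1,331/2)×34 = £29,463.96
Cheaper: Q = 1,331.  Difference = £2,601.46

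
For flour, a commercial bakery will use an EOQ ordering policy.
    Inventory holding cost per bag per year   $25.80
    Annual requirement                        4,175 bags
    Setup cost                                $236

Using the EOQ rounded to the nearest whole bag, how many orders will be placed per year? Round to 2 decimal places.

Q* = √(2·D·S / H) = √(2·4,175·236 / 25.8) = √76,379.8 ≈ 276.37 → Q = 276
N = D/Q = 4,175/276 ≈ 15.127 orders/yr

15.13 orders per year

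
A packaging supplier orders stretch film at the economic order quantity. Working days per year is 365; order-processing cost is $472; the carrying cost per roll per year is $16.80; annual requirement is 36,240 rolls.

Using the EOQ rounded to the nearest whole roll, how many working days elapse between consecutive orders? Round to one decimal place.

Optimal lot size Q* = (2 × 36,240 × $472 / $16.8)^½ ≈ 1,427.00 → Q = 1,427 rolls
Days between orders = 365 / (D/Q) = 365 / 25.396 ≈ 14.372

14.4 days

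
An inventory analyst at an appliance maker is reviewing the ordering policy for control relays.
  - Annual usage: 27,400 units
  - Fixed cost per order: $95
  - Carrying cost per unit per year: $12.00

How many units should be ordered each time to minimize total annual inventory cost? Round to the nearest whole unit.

659 units

2DS/H = 2·27,400·95/12 = 433,833.33
EOQ = √433,833.33 ≈ 658.66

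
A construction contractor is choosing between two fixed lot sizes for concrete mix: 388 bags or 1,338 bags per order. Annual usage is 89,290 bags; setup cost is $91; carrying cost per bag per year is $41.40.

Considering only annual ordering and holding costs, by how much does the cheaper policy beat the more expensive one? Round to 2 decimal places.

Annual cost at Q: ordering D·S/Q plus holding Q·H/2.
TC(388) = (89,290/388)×91 + (388/2)×41.4 = $28,973.33
TC(1,338) = (89,290/1,338)×91 + (1,338/2)×41.4 = $33,769.39
|ΔTC| = |$28,973.33 − $33,769.39| = $4,796.06

$4,796.06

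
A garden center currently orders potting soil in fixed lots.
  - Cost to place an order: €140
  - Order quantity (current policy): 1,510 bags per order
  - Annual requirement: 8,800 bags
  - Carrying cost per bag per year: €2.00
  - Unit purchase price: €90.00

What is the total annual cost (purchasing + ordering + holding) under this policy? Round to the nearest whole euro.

Annual ordering cost = (D/Q)·S = (8,800/1,510) × 140 = €815.89
Annual holding cost  = (Q/2)·H = (1,510/2) × 2 = €1,510.00
Purchase cost = D·C = 8,800 × 90 = €792,000.00
Total = €815.89 + €1,510.00 + €792,000.00 = €794,325.89

€794,326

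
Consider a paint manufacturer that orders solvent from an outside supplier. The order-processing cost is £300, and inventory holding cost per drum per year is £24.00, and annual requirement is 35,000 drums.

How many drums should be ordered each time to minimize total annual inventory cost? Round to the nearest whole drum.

935 drums

Q* = √(2·D·S / H) = √(2·35,000·300 / 24) = √875,000.0 ≈ 935.41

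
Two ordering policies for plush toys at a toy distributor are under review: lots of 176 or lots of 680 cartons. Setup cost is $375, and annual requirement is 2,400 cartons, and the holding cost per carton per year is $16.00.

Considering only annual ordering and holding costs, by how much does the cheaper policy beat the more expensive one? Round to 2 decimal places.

Annual cost at Q: ordering D·S/Q plus holding Q·H/2.
TC(176) = (2,400/176)×375 + (176/2)×16 = $6,521.64
TC(680) = (2,400/680)×375 + (680/2)×16 = $6,763.53
Lots of 176 are cheaper by $241.89.

$241.89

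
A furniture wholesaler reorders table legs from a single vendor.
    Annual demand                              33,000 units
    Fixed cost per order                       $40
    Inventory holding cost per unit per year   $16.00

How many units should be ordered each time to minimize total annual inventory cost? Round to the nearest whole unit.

406 units

EOQ = √(2DS/H) = √(2 × 33,000 × 40 / 16)
    = √(165,000.00) ≈ 406.20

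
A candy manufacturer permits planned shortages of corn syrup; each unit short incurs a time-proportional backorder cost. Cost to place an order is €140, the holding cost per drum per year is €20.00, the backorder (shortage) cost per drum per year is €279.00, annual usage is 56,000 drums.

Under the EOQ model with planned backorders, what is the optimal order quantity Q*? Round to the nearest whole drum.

917 drums

Q* = √(2DS/H) · √((H + b)/b)
   = √(2 × 56,000 × 140 / 20) · √((20 + 279) / 279)
   = 885.438 × 1.0352 ≈ 916.62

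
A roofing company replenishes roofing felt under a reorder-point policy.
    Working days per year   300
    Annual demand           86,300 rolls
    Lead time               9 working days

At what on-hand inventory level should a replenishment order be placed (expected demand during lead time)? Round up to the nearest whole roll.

Daily demand d = 86,300 / 300 = 287.667 rolls/day
Demand during lead time = 287.667 × 9 = 2,589.00
Reorder point = 2,589.00 → round up

2,589 rolls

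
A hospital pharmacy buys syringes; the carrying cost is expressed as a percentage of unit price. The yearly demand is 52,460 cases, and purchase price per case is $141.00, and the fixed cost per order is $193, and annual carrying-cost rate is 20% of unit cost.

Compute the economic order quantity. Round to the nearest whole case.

Carrying cost H = $141 × 20% = $28.2000/case/yr
2DS/H = 2·52,460·193/28.2 = 718,069.50
EOQ = √718,069.50 ≈ 847.39

847 cases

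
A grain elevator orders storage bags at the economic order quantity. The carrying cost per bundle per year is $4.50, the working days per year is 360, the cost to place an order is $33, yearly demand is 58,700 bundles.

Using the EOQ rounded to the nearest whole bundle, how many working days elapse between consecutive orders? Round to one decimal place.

EOQ = √(2DS/H) = √(2 × 58,700 × 33 / 4.5)
    = √(860,933.33) ≈ 927.86 → Q = 928 bundles
Cycle time = (working days × Q)/D = (360 × 928) / 58,700 = 5.691 days

5.7 days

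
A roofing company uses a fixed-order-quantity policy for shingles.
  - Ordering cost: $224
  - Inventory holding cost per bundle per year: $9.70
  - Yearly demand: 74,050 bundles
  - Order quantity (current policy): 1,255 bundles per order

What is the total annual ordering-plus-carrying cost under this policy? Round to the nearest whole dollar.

Ordering: D/Q × S = 74,050/1,255 × $224 = $13,216.89
Holding:  Q/2 × H = 1,255/2 × $9.7 = $6,086.75
Total = $13,216.89 + $6,086.75 = $19,303.64

$19,304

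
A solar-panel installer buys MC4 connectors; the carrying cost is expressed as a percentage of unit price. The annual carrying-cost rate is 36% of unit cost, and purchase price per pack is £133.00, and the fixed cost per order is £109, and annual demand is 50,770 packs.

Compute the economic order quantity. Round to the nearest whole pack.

H = i·C = 0.36 × £133 = £47.8800 per pack-year
EOQ = √(2DS/H) = √(2 × 50,770 × 109 / 47.88)
    = √(231,158.31) ≈ 480.79

481 packs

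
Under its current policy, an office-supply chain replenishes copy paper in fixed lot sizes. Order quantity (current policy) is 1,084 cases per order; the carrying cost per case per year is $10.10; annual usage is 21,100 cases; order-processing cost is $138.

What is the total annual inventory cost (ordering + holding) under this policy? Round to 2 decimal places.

Annual ordering cost = (D/Q)·S = (21,100/1,084) × 138 = $2,686.16
Annual holding cost  = (Q/2)·H = (1,084/2) × 10.1 = $5,474.20
Total = $2,686.16 + $5,474.20 = $8,160.36

$8,160.36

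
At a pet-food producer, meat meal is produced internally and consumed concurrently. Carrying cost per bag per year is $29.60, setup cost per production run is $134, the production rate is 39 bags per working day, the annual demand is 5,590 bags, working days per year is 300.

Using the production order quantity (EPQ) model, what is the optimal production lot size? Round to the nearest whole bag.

d = 5,590/300 = 18.6333 bags/day;  effective holding cost H(1 − d/p) = 29.6·(1 − 18.6333/39) = 15.45778
Q* = √(2DS / H_eff) = √(2·5,590·134 / 15.45778) ≈ 311.31

311 bags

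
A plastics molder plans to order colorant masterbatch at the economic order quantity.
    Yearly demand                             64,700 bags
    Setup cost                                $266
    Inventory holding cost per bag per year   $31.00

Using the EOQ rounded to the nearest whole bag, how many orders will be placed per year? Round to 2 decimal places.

Optimal lot size Q* = (2 × 64,700 × $266 / $31)^½ ≈ 1,053.72 → Q = 1,054
Orders per year = D/Q = 64,700 / 1,054 = 61.385

61.39 orders per year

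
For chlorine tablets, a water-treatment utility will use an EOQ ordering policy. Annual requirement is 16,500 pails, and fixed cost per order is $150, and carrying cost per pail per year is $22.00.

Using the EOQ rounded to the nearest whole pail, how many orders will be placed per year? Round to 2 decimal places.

Q* = √(2·D·S / H) = √(2·16,500·150 / 22) = √225,000.0 ≈ 474.34 → Q = 474
Orders per year = D/Q = 16,500 / 474 = 34.810

34.81 orders per year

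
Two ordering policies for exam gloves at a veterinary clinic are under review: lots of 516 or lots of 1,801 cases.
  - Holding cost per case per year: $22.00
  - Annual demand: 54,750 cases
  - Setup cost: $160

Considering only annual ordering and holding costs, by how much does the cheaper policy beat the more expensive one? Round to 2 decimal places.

$2,022.22

Annual cost at Q: ordering D·S/Q plus holding Q·H/2.
TC(516) = (54,750/516)×160 + (516/2)×22 = $22,652.74
TC(1,801) = (54,750/1,801)×160 + (1,801/2)×22 = $24,674.96
Lots of 516 are cheaper by $2,022.22.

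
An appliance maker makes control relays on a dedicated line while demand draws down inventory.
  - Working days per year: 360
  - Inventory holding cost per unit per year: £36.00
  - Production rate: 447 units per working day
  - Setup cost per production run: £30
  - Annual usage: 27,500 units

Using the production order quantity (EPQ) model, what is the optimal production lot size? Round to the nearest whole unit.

Daily demand d = 27,500/360 = 76.389; p = 447; 1 − d/p = 0.82911
EPQ = √(2DS / (H(1 − d/p)))
    = √(2 × 27,500 × 30 / (36 × 0.82911)) ≈ 235.12

235 units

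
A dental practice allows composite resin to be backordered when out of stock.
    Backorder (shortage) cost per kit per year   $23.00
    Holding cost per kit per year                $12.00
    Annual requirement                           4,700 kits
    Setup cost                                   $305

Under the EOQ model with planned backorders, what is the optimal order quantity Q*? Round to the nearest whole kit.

603 kits

Basic EOQ = √(2·4,700·305/12) = 488.791
Backorder adjustment √((H+b)/b) = √((12+23)/23) = 1.2336
Q* = 488.791 × 1.2336 ≈ 602.97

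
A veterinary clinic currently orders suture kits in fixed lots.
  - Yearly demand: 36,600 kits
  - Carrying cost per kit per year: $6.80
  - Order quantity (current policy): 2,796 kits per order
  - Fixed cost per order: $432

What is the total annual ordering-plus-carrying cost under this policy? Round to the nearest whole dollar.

$15,161

Annual ordering cost = (D/Q)·S = (36,600/2,796) × 432 = $5,654.94
Annual holding cost  = (Q/2)·H = (2,796/2) × 6.8 = $9,506.40
Total = $5,654.94 + $9,506.40 = $15,161.34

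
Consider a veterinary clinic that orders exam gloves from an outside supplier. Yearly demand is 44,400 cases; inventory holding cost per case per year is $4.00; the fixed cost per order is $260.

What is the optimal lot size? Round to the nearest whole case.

2,402 cases

Optimal lot size Q* = (2 × 44,400 × $260 / $4)^½ ≈ 2,402.50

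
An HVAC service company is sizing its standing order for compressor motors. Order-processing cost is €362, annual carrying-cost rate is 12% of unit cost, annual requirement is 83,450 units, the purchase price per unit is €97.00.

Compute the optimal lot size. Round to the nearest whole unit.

2,278 units

H = i·C = 0.12 × €97 = €11.6400 per unit-year
Q* = √(2·D·S / H) = √(2·83,450·362 / 11.64) = √5,190,532.6 ≈ 2,278.27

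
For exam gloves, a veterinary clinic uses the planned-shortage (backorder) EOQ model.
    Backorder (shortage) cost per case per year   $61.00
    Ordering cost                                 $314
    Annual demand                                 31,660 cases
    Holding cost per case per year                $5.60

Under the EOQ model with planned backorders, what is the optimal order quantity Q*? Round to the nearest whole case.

Basic EOQ = √(2·31,660·314/5.6) = 1,884.262
Backorder adjustment √((H+b)/b) = √((5.6+61)/61) = 1.0449
Q* = 1,884.262 × 1.0449 ≈ 1,968.85

1,969 cases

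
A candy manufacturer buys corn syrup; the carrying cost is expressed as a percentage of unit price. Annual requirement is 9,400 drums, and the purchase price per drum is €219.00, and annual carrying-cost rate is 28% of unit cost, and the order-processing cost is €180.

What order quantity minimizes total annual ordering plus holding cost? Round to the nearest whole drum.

235 drums

Carrying cost H = €219 × 28% = €61.3200/drum/yr
EOQ = √(2DS/H) = √(2 × 9,400 × 180 / 61.32)
    = √(55,185.91) ≈ 234.92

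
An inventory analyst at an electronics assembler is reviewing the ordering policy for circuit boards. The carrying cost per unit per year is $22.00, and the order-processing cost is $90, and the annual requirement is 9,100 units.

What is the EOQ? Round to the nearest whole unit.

Optimal lot size Q* = (2 × 9,100 × $90 / $22)^½ ≈ 272.86

273 units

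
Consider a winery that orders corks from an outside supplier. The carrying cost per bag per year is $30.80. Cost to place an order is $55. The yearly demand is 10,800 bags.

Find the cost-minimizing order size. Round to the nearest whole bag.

2DS/H = 2·10,800·55/30.8 = 38,571.43
EOQ = √38,571.43 ≈ 196.40

196 bags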